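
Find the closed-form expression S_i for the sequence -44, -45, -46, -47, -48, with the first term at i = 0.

Check differences: -45 - -44 = -1
-46 - -45 = -1
Common difference d = -1.
First term a = -44.
Formula: S_i = -44 - 1*i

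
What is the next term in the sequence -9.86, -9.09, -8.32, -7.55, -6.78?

Differences: -9.09 - -9.86 = 0.77
This is an arithmetic sequence with common difference d = 0.77.
Next term = -6.78 + 0.77 = -6.01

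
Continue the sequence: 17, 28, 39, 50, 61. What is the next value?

Differences: 28 - 17 = 11
This is an arithmetic sequence with common difference d = 11.
Next term = 61 + 11 = 72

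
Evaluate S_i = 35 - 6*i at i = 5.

S_5 = 35 + -6*5 = 35 + -30 = 5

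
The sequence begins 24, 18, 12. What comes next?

Differences: 18 - 24 = -6
This is an arithmetic sequence with common difference d = -6.
Next term = 12 + -6 = 6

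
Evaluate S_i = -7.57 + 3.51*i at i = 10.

S_10 = -7.57 + 3.51*10 = -7.57 + 35.1 = 27.53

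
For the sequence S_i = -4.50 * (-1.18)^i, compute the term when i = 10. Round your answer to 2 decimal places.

S_10 = -4.5 * (-1.18)^10 ≈ -4.5 * 5.2338 ≈ -23.55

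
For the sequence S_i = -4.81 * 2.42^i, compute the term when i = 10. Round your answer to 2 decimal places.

S_10 = -4.81 * 2.42^10 ≈ -4.81 * 6888.9599 ≈ -33135.9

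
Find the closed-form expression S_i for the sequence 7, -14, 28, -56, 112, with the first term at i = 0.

Check ratios: -14 / 7 = -2.0
Common ratio r = -2.
First term a = 7.
Formula: S_i = 7 * (-2)^i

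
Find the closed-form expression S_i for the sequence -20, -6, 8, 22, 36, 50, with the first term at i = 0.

Check differences: -6 - -20 = 14
8 - -6 = 14
Common difference d = 14.
First term a = -20.
Formula: S_i = -20 + 14*i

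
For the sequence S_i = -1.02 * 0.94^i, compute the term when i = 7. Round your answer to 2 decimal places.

S_7 = -1.02 * 0.94^7 ≈ -1.02 * 0.6485 ≈ -0.66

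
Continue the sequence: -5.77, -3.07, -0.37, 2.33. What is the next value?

Differences: -3.07 - -5.77 = 2.7
This is an arithmetic sequence with common difference d = 2.7.
Next term = 2.33 + 2.7 = 5.03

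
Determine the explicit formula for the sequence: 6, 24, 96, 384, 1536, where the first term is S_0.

Check ratios: 24 / 6 = 4.0
Common ratio r = 4.
First term a = 6.
Formula: S_i = 6 * 4^i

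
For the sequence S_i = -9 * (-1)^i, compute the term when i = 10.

S_10 = -9 * (-1)^10 = -9 * 1 = -9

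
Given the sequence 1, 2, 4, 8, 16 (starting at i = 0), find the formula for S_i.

Check ratios: 2 / 1 = 2.0
Common ratio r = 2.
First term a = 1.
Formula: S_i = 1 * 2^i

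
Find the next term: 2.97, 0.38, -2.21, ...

Differences: 0.38 - 2.97 = -2.59
This is an arithmetic sequence with common difference d = -2.59.
Next term = -2.21 + -2.59 = -4.8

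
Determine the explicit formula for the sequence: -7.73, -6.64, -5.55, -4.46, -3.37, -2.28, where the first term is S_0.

Check differences: -6.64 - -7.73 = 1.09
-5.55 - -6.64 = 1.09
Common difference d = 1.09.
First term a = -7.73.
Formula: S_i = -7.73 + 1.09*i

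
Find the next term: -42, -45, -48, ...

Differences: -45 - -42 = -3
This is an arithmetic sequence with common difference d = -3.
Next term = -48 + -3 = -51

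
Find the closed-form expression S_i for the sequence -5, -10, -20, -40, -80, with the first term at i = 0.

Check ratios: -10 / -5 = 2.0
Common ratio r = 2.
First term a = -5.
Formula: S_i = -5 * 2^i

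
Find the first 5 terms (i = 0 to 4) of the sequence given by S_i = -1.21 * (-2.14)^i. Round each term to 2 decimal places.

This is a geometric sequence.
i=0: S_0 = -1.21 * (-2.14)^0 = -1.21
i=1: S_1 = -1.21 * (-2.14)^1 ≈ 2.59
i=2: S_2 = -1.21 * (-2.14)^2 ≈ -5.54
i=3: S_3 = -1.21 * (-2.14)^3 ≈ 11.86
i=4: S_4 = -1.21 * (-2.14)^4 ≈ -25.38
The first 5 terms are: [-1.21, 2.59, -5.54, 11.86, -25.38]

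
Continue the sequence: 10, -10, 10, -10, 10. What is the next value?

Ratios: -10 / 10 = -1.0
This is a geometric sequence with common ratio r = -1.
Next term = 10 * -1 = -10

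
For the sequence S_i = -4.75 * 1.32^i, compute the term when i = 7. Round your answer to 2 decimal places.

S_7 = -4.75 * 1.32^7 ≈ -4.75 * 6.9826 ≈ -33.17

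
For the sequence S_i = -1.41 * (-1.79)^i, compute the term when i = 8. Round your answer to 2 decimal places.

S_8 = -1.41 * (-1.79)^8 ≈ -1.41 * 105.396 ≈ -148.61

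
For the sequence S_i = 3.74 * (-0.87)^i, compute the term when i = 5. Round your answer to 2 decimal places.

S_5 = 3.74 * (-0.87)^5 ≈ 3.74 * -0.4984 ≈ -1.86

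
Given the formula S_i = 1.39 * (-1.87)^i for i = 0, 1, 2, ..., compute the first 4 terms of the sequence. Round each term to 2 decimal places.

This is a geometric sequence.
i=0: S_0 = 1.39 * (-1.87)^0 = 1.39
i=1: S_1 = 1.39 * (-1.87)^1 ≈ -2.6
i=2: S_2 = 1.39 * (-1.87)^2 ≈ 4.86
i=3: S_3 = 1.39 * (-1.87)^3 ≈ -9.09
The first 4 terms are: [1.39, -2.6, 4.86, -9.09]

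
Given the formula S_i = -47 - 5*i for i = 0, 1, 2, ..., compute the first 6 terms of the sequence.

This is an arithmetic sequence.
i=0: S_0 = -47 + -5*0 = -47
i=1: S_1 = -47 + -5*1 = -52
i=2: S_2 = -47 + -5*2 = -57
i=3: S_3 = -47 + -5*3 = -62
i=4: S_4 = -47 + -5*4 = -67
i=5: S_5 = -47 + -5*5 = -72
The first 6 terms are: [-47, -52, -57, -62, -67, -72]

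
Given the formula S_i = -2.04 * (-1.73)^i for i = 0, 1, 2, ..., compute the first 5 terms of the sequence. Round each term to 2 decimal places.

This is a geometric sequence.
i=0: S_0 = -2.04 * (-1.73)^0 = -2.04
i=1: S_1 = -2.04 * (-1.73)^1 ≈ 3.53
i=2: S_2 = -2.04 * (-1.73)^2 ≈ -6.11
i=3: S_3 = -2.04 * (-1.73)^3 ≈ 10.56
i=4: S_4 = -2.04 * (-1.73)^4 ≈ -18.27
The first 5 terms are: [-2.04, 3.53, -6.11, 10.56, -18.27]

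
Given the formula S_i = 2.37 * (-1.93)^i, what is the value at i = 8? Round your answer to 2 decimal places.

S_8 = 2.37 * (-1.93)^8 ≈ 2.37 * 192.5123 ≈ 456.25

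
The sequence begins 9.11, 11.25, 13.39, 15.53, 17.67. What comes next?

Differences: 11.25 - 9.11 = 2.14
This is an arithmetic sequence with common difference d = 2.14.
Next term = 17.67 + 2.14 = 19.81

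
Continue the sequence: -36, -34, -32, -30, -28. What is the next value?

Differences: -34 - -36 = 2
This is an arithmetic sequence with common difference d = 2.
Next term = -28 + 2 = -26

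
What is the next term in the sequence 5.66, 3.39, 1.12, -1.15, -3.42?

Differences: 3.39 - 5.66 = -2.27
This is an arithmetic sequence with common difference d = -2.27.
Next term = -3.42 + -2.27 = -5.69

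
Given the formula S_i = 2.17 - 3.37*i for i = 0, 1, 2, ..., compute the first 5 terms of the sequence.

This is an arithmetic sequence.
i=0: S_0 = 2.17 + -3.37*0 = 2.17
i=1: S_1 = 2.17 + -3.37*1 = -1.2
i=2: S_2 = 2.17 + -3.37*2 = -4.57
i=3: S_3 = 2.17 + -3.37*3 = -7.94
i=4: S_4 = 2.17 + -3.37*4 = -11.31
The first 5 terms are: [2.17, -1.2, -4.57, -7.94, -11.31]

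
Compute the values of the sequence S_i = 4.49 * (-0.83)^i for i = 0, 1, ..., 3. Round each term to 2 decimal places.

This is a geometric sequence.
i=0: S_0 = 4.49 * (-0.83)^0 = 4.49
i=1: S_1 = 4.49 * (-0.83)^1 ≈ -3.73
i=2: S_2 = 4.49 * (-0.83)^2 ≈ 3.09
i=3: S_3 = 4.49 * (-0.83)^3 ≈ -2.57
The first 4 terms are: [4.49, -3.73, 3.09, -2.57]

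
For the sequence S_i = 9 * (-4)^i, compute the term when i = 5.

S_5 = 9 * (-4)^5 = 9 * -1024 = -9216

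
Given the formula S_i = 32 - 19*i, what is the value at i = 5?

S_5 = 32 + -19*5 = 32 + -95 = -63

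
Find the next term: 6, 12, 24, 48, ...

Ratios: 12 / 6 = 2.0
This is a geometric sequence with common ratio r = 2.
Next term = 48 * 2 = 96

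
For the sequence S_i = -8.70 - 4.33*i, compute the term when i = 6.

S_6 = -8.7 + -4.33*6 = -8.7 + -25.98 = -34.68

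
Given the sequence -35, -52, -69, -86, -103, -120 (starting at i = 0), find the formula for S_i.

Check differences: -52 - -35 = -17
-69 - -52 = -17
Common difference d = -17.
First term a = -35.
Formula: S_i = -35 - 17*i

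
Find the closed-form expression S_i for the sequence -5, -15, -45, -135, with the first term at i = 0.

Check ratios: -15 / -5 = 3.0
Common ratio r = 3.
First term a = -5.
Formula: S_i = -5 * 3^i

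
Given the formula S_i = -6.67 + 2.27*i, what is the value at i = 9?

S_9 = -6.67 + 2.27*9 = -6.67 + 20.43 = 13.76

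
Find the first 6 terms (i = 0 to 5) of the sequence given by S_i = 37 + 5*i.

This is an arithmetic sequence.
i=0: S_0 = 37 + 5*0 = 37
i=1: S_1 = 37 + 5*1 = 42
i=2: S_2 = 37 + 5*2 = 47
i=3: S_3 = 37 + 5*3 = 52
i=4: S_4 = 37 + 5*4 = 57
i=5: S_5 = 37 + 5*5 = 62
The first 6 terms are: [37, 42, 47, 52, 57, 62]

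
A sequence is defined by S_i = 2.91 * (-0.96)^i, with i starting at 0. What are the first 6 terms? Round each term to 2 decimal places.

This is a geometric sequence.
i=0: S_0 = 2.91 * (-0.96)^0 = 2.91
i=1: S_1 = 2.91 * (-0.96)^1 ≈ -2.79
i=2: S_2 = 2.91 * (-0.96)^2 ≈ 2.68
i=3: S_3 = 2.91 * (-0.96)^3 ≈ -2.57
i=4: S_4 = 2.91 * (-0.96)^4 ≈ 2.47
i=5: S_5 = 2.91 * (-0.96)^5 ≈ -2.37
The first 6 terms are: [2.91, -2.79, 2.68, -2.57, 2.47, -2.37]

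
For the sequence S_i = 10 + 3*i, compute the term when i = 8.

S_8 = 10 + 3*8 = 10 + 24 = 34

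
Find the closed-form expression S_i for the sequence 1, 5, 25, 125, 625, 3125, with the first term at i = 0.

Check ratios: 5 / 1 = 5.0
Common ratio r = 5.
First term a = 1.
Formula: S_i = 1 * 5^i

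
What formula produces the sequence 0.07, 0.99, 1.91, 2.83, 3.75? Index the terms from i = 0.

Check differences: 0.99 - 0.07 = 0.92
1.91 - 0.99 = 0.92
Common difference d = 0.92.
First term a = 0.07.
Formula: S_i = 0.07 + 0.92*i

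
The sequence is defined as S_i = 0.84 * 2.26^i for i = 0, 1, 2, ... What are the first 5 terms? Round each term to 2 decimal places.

This is a geometric sequence.
i=0: S_0 = 0.84 * 2.26^0 = 0.84
i=1: S_1 = 0.84 * 2.26^1 ≈ 1.9
i=2: S_2 = 0.84 * 2.26^2 ≈ 4.29
i=3: S_3 = 0.84 * 2.26^3 ≈ 9.7
i=4: S_4 = 0.84 * 2.26^4 ≈ 21.91
The first 5 terms are: [0.84, 1.9, 4.29, 9.7, 21.91]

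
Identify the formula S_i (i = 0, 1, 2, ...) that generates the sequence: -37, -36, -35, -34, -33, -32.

Check differences: -36 - -37 = 1
-35 - -36 = 1
Common difference d = 1.
First term a = -37.
Formula: S_i = -37 + 1*i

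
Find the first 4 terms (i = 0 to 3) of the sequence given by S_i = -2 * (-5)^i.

This is a geometric sequence.
i=0: S_0 = -2 * (-5)^0 = -2
i=1: S_1 = -2 * (-5)^1 = 10
i=2: S_2 = -2 * (-5)^2 = -50
i=3: S_3 = -2 * (-5)^3 = 250
The first 4 terms are: [-2, 10, -50, 250]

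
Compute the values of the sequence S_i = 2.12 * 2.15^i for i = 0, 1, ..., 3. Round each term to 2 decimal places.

This is a geometric sequence.
i=0: S_0 = 2.12 * 2.15^0 = 2.12
i=1: S_1 = 2.12 * 2.15^1 ≈ 4.56
i=2: S_2 = 2.12 * 2.15^2 ≈ 9.8
i=3: S_3 = 2.12 * 2.15^3 ≈ 21.07
The first 4 terms are: [2.12, 4.56, 9.8, 21.07]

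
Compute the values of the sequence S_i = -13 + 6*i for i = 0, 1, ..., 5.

This is an arithmetic sequence.
i=0: S_0 = -13 + 6*0 = -13
i=1: S_1 = -13 + 6*1 = -7
i=2: S_2 = -13 + 6*2 = -1
i=3: S_3 = -13 + 6*3 = 5
i=4: S_4 = -13 + 6*4 = 11
i=5: S_5 = -13 + 6*5 = 17
The first 6 terms are: [-13, -7, -1, 5, 11, 17]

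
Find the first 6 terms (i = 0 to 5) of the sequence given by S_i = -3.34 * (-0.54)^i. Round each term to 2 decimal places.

This is a geometric sequence.
i=0: S_0 = -3.34 * (-0.54)^0 = -3.34
i=1: S_1 = -3.34 * (-0.54)^1 ≈ 1.8
i=2: S_2 = -3.34 * (-0.54)^2 ≈ -0.97
i=3: S_3 = -3.34 * (-0.54)^3 ≈ 0.53
i=4: S_4 = -3.34 * (-0.54)^4 ≈ -0.28
i=5: S_5 = -3.34 * (-0.54)^5 ≈ 0.15
The first 6 terms are: [-3.34, 1.8, -0.97, 0.53, -0.28, 0.15]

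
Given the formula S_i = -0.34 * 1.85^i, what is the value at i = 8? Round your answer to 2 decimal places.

S_8 = -0.34 * 1.85^8 ≈ -0.34 * 137.2062 ≈ -46.65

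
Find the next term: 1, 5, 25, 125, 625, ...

Ratios: 5 / 1 = 5.0
This is a geometric sequence with common ratio r = 5.
Next term = 625 * 5 = 3125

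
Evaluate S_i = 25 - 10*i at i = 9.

S_9 = 25 + -10*9 = 25 + -90 = -65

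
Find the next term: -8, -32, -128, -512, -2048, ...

Ratios: -32 / -8 = 4.0
This is a geometric sequence with common ratio r = 4.
Next term = -2048 * 4 = -8192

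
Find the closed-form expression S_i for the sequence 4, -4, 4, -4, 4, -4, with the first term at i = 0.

Check ratios: -4 / 4 = -1.0
Common ratio r = -1.
First term a = 4.
Formula: S_i = 4 * (-1)^i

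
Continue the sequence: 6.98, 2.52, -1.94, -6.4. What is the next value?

Differences: 2.52 - 6.98 = -4.46
This is an arithmetic sequence with common difference d = -4.46.
Next term = -6.4 + -4.46 = -10.86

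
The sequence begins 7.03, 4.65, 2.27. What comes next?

Differences: 4.65 - 7.03 = -2.38
This is an arithmetic sequence with common difference d = -2.38.
Next term = 2.27 + -2.38 = -0.11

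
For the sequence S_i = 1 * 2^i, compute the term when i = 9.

S_9 = 1 * 2^9 = 1 * 512 = 512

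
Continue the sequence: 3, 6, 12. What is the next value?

Ratios: 6 / 3 = 2.0
This is a geometric sequence with common ratio r = 2.
Next term = 12 * 2 = 24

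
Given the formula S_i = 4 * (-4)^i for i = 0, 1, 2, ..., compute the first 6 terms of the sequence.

This is a geometric sequence.
i=0: S_0 = 4 * (-4)^0 = 4
i=1: S_1 = 4 * (-4)^1 = -16
i=2: S_2 = 4 * (-4)^2 = 64
i=3: S_3 = 4 * (-4)^3 = -256
i=4: S_4 = 4 * (-4)^4 = 1024
i=5: S_5 = 4 * (-4)^5 = -4096
The first 6 terms are: [4, -16, 64, -256, 1024, -4096]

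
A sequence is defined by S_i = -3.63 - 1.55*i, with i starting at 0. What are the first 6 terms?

This is an arithmetic sequence.
i=0: S_0 = -3.63 + -1.55*0 = -3.63
i=1: S_1 = -3.63 + -1.55*1 = -5.18
i=2: S_2 = -3.63 + -1.55*2 = -6.73
i=3: S_3 = -3.63 + -1.55*3 = -8.28
i=4: S_4 = -3.63 + -1.55*4 = -9.83
i=5: S_5 = -3.63 + -1.55*5 = -11.38
The first 6 terms are: [-3.63, -5.18, -6.73, -8.28, -9.83, -11.38]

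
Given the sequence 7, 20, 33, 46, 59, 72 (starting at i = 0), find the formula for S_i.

Check differences: 20 - 7 = 13
33 - 20 = 13
Common difference d = 13.
First term a = 7.
Formula: S_i = 7 + 13*i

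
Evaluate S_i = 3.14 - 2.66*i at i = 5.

S_5 = 3.14 + -2.66*5 = 3.14 + -13.3 = -10.16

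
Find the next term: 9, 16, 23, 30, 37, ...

Differences: 16 - 9 = 7
This is an arithmetic sequence with common difference d = 7.
Next term = 37 + 7 = 44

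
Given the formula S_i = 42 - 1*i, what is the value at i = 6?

S_6 = 42 + -1*6 = 42 + -6 = 36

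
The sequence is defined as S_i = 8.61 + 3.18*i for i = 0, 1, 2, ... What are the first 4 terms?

This is an arithmetic sequence.
i=0: S_0 = 8.61 + 3.18*0 = 8.61
i=1: S_1 = 8.61 + 3.18*1 = 11.79
i=2: S_2 = 8.61 + 3.18*2 = 14.97
i=3: S_3 = 8.61 + 3.18*3 = 18.15
The first 4 terms are: [8.61, 11.79, 14.97, 18.15]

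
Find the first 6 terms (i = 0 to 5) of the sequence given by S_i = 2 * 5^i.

This is a geometric sequence.
i=0: S_0 = 2 * 5^0 = 2
i=1: S_1 = 2 * 5^1 = 10
i=2: S_2 = 2 * 5^2 = 50
i=3: S_3 = 2 * 5^3 = 250
i=4: S_4 = 2 * 5^4 = 1250
i=5: S_5 = 2 * 5^5 = 6250
The first 6 terms are: [2, 10, 50, 250, 1250, 6250]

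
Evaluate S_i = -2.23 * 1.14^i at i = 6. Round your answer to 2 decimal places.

S_6 = -2.23 * 1.14^6 ≈ -2.23 * 2.195 ≈ -4.89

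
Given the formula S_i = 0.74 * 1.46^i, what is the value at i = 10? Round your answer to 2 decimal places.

S_10 = 0.74 * 1.46^10 ≈ 0.74 * 44.0077 ≈ 32.57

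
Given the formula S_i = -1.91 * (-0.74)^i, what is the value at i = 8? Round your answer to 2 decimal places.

S_8 = -1.91 * (-0.74)^8 ≈ -1.91 * 0.0899 ≈ -0.17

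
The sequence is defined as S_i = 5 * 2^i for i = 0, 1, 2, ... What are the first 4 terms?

This is a geometric sequence.
i=0: S_0 = 5 * 2^0 = 5
i=1: S_1 = 5 * 2^1 = 10
i=2: S_2 = 5 * 2^2 = 20
i=3: S_3 = 5 * 2^3 = 40
The first 4 terms are: [5, 10, 20, 40]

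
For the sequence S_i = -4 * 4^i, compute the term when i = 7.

S_7 = -4 * 4^7 = -4 * 16384 = -65536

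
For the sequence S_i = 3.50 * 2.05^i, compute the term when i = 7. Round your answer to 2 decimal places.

S_7 = 3.5 * 2.05^7 ≈ 3.5 * 152.1518 ≈ 532.53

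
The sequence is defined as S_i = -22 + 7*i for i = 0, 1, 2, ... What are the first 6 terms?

This is an arithmetic sequence.
i=0: S_0 = -22 + 7*0 = -22
i=1: S_1 = -22 + 7*1 = -15
i=2: S_2 = -22 + 7*2 = -8
i=3: S_3 = -22 + 7*3 = -1
i=4: S_4 = -22 + 7*4 = 6
i=5: S_5 = -22 + 7*5 = 13
The first 6 terms are: [-22, -15, -8, -1, 6, 13]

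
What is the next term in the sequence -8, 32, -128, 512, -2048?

Ratios: 32 / -8 = -4.0
This is a geometric sequence with common ratio r = -4.
Next term = -2048 * -4 = 8192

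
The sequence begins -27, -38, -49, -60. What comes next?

Differences: -38 - -27 = -11
This is an arithmetic sequence with common difference d = -11.
Next term = -60 + -11 = -71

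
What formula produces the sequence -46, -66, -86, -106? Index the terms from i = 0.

Check differences: -66 - -46 = -20
-86 - -66 = -20
Common difference d = -20.
First term a = -46.
Formula: S_i = -46 - 20*i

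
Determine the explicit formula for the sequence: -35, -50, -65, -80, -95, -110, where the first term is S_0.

Check differences: -50 - -35 = -15
-65 - -50 = -15
Common difference d = -15.
First term a = -35.
Formula: S_i = -35 - 15*i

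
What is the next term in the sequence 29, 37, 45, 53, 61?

Differences: 37 - 29 = 8
This is an arithmetic sequence with common difference d = 8.
Next term = 61 + 8 = 69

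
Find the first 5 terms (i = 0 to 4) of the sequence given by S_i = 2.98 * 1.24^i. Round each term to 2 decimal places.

This is a geometric sequence.
i=0: S_0 = 2.98 * 1.24^0 = 2.98
i=1: S_1 = 2.98 * 1.24^1 ≈ 3.7
i=2: S_2 = 2.98 * 1.24^2 ≈ 4.58
i=3: S_3 = 2.98 * 1.24^3 ≈ 5.68
i=4: S_4 = 2.98 * 1.24^4 ≈ 7.05
The first 5 terms are: [2.98, 3.7, 4.58, 5.68, 7.05]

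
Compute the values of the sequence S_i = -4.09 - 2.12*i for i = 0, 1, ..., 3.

This is an arithmetic sequence.
i=0: S_0 = -4.09 + -2.12*0 = -4.09
i=1: S_1 = -4.09 + -2.12*1 = -6.21
i=2: S_2 = -4.09 + -2.12*2 = -8.33
i=3: S_3 = -4.09 + -2.12*3 = -10.45
The first 4 terms are: [-4.09, -6.21, -8.33, -10.45]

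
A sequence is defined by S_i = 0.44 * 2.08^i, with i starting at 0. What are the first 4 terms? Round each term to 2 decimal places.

This is a geometric sequence.
i=0: S_0 = 0.44 * 2.08^0 = 0.44
i=1: S_1 = 0.44 * 2.08^1 ≈ 0.92
i=2: S_2 = 0.44 * 2.08^2 ≈ 1.9
i=3: S_3 = 0.44 * 2.08^3 ≈ 3.96
The first 4 terms are: [0.44, 0.92, 1.9, 3.96]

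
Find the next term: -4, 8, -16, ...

Ratios: 8 / -4 = -2.0
This is a geometric sequence with common ratio r = -2.
Next term = -16 * -2 = 32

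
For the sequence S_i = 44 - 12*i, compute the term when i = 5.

S_5 = 44 + -12*5 = 44 + -60 = -16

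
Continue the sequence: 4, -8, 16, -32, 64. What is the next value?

Ratios: -8 / 4 = -2.0
This is a geometric sequence with common ratio r = -2.
Next term = 64 * -2 = -128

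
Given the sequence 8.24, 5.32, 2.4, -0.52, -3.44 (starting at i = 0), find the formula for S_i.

Check differences: 5.32 - 8.24 = -2.92
2.4 - 5.32 = -2.92
Common difference d = -2.92.
First term a = 8.24.
Formula: S_i = 8.24 - 2.92*i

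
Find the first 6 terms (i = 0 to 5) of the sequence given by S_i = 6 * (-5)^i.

This is a geometric sequence.
i=0: S_0 = 6 * (-5)^0 = 6
i=1: S_1 = 6 * (-5)^1 = -30
i=2: S_2 = 6 * (-5)^2 = 150
i=3: S_3 = 6 * (-5)^3 = -750
i=4: S_4 = 6 * (-5)^4 = 3750
i=5: S_5 = 6 * (-5)^5 = -18750
The first 6 terms are: [6, -30, 150, -750, 3750, -18750]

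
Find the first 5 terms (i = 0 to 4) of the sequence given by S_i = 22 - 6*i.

This is an arithmetic sequence.
i=0: S_0 = 22 + -6*0 = 22
i=1: S_1 = 22 + -6*1 = 16
i=2: S_2 = 22 + -6*2 = 10
i=3: S_3 = 22 + -6*3 = 4
i=4: S_4 = 22 + -6*4 = -2
The first 5 terms are: [22, 16, 10, 4, -2]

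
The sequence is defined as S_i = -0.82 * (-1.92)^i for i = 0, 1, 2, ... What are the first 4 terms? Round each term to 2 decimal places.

This is a geometric sequence.
i=0: S_0 = -0.82 * (-1.92)^0 = -0.82
i=1: S_1 = -0.82 * (-1.92)^1 ≈ 1.57
i=2: S_2 = -0.82 * (-1.92)^2 ≈ -3.02
i=3: S_3 = -0.82 * (-1.92)^3 ≈ 5.8
The first 4 terms are: [-0.82, 1.57, -3.02, 5.8]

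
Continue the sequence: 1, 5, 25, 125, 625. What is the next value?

Ratios: 5 / 1 = 5.0
This is a geometric sequence with common ratio r = 5.
Next term = 625 * 5 = 3125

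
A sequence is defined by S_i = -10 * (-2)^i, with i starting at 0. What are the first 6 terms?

This is a geometric sequence.
i=0: S_0 = -10 * (-2)^0 = -10
i=1: S_1 = -10 * (-2)^1 = 20
i=2: S_2 = -10 * (-2)^2 = -40
i=3: S_3 = -10 * (-2)^3 = 80
i=4: S_4 = -10 * (-2)^4 = -160
i=5: S_5 = -10 * (-2)^5 = 320
The first 6 terms are: [-10, 20, -40, 80, -160, 320]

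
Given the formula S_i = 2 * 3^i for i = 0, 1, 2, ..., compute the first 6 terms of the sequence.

This is a geometric sequence.
i=0: S_0 = 2 * 3^0 = 2
i=1: S_1 = 2 * 3^1 = 6
i=2: S_2 = 2 * 3^2 = 18
i=3: S_3 = 2 * 3^3 = 54
i=4: S_4 = 2 * 3^4 = 162
i=5: S_5 = 2 * 3^5 = 486
The first 6 terms are: [2, 6, 18, 54, 162, 486]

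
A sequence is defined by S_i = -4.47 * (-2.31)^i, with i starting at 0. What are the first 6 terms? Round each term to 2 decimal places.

This is a geometric sequence.
i=0: S_0 = -4.47 * (-2.31)^0 = -4.47
i=1: S_1 = -4.47 * (-2.31)^1 ≈ 10.33
i=2: S_2 = -4.47 * (-2.31)^2 ≈ -23.85
i=3: S_3 = -4.47 * (-2.31)^3 ≈ 55.1
i=4: S_4 = -4.47 * (-2.31)^4 ≈ -127.28
i=5: S_5 = -4.47 * (-2.31)^5 ≈ 294.01
The first 6 terms are: [-4.47, 10.33, -23.85, 55.1, -127.28, 294.01]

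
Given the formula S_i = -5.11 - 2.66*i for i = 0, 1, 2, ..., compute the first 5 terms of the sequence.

This is an arithmetic sequence.
i=0: S_0 = -5.11 + -2.66*0 = -5.11
i=1: S_1 = -5.11 + -2.66*1 = -7.77
i=2: S_2 = -5.11 + -2.66*2 = -10.43
i=3: S_3 = -5.11 + -2.66*3 = -13.09
i=4: S_4 = -5.11 + -2.66*4 = -15.75
The first 5 terms are: [-5.11, -7.77, -10.43, -13.09, -15.75]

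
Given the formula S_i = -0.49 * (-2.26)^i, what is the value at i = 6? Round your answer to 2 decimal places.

S_6 = -0.49 * (-2.26)^6 ≈ -0.49 * 133.2449 ≈ -65.29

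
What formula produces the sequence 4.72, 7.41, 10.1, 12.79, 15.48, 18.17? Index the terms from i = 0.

Check differences: 7.41 - 4.72 = 2.69
10.1 - 7.41 = 2.69
Common difference d = 2.69.
First term a = 4.72.
Formula: S_i = 4.72 + 2.69*i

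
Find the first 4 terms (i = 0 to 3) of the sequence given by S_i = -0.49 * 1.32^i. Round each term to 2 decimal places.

This is a geometric sequence.
i=0: S_0 = -0.49 * 1.32^0 = -0.49
i=1: S_1 = -0.49 * 1.32^1 ≈ -0.65
i=2: S_2 = -0.49 * 1.32^2 ≈ -0.85
i=3: S_3 = -0.49 * 1.32^3 ≈ -1.13
The first 4 terms are: [-0.49, -0.65, -0.85, -1.13]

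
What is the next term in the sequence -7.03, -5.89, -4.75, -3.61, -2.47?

Differences: -5.89 - -7.03 = 1.14
This is an arithmetic sequence with common difference d = 1.14.
Next term = -2.47 + 1.14 = -1.33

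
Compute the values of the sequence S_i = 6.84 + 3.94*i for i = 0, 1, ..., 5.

This is an arithmetic sequence.
i=0: S_0 = 6.84 + 3.94*0 = 6.84
i=1: S_1 = 6.84 + 3.94*1 = 10.78
i=2: S_2 = 6.84 + 3.94*2 = 14.72
i=3: S_3 = 6.84 + 3.94*3 = 18.66
i=4: S_4 = 6.84 + 3.94*4 = 22.6
i=5: S_5 = 6.84 + 3.94*5 = 26.54
The first 6 terms are: [6.84, 10.78, 14.72, 18.66, 22.6, 26.54]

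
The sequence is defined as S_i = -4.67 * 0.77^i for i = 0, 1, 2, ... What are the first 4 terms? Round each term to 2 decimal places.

This is a geometric sequence.
i=0: S_0 = -4.67 * 0.77^0 = -4.67
i=1: S_1 = -4.67 * 0.77^1 ≈ -3.6
i=2: S_2 = -4.67 * 0.77^2 ≈ -2.77
i=3: S_3 = -4.67 * 0.77^3 ≈ -2.13
The first 4 terms are: [-4.67, -3.6, -2.77, -2.13]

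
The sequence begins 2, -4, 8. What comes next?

Ratios: -4 / 2 = -2.0
This is a geometric sequence with common ratio r = -2.
Next term = 8 * -2 = -16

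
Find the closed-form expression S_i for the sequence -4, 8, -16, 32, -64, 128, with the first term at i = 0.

Check ratios: 8 / -4 = -2.0
Common ratio r = -2.
First term a = -4.
Formula: S_i = -4 * (-2)^i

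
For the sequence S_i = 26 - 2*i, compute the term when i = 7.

S_7 = 26 + -2*7 = 26 + -14 = 12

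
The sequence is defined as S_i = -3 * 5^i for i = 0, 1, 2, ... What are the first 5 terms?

This is a geometric sequence.
i=0: S_0 = -3 * 5^0 = -3
i=1: S_1 = -3 * 5^1 = -15
i=2: S_2 = -3 * 5^2 = -75
i=3: S_3 = -3 * 5^3 = -375
i=4: S_4 = -3 * 5^4 = -1875
The first 5 terms are: [-3, -15, -75, -375, -1875]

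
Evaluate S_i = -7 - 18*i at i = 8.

S_8 = -7 + -18*8 = -7 + -144 = -151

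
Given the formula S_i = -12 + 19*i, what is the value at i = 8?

S_8 = -12 + 19*8 = -12 + 152 = 140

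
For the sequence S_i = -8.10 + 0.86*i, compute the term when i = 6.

S_6 = -8.1 + 0.86*6 = -8.1 + 5.16 = -2.94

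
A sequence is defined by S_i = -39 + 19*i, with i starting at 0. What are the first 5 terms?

This is an arithmetic sequence.
i=0: S_0 = -39 + 19*0 = -39
i=1: S_1 = -39 + 19*1 = -20
i=2: S_2 = -39 + 19*2 = -1
i=3: S_3 = -39 + 19*3 = 18
i=4: S_4 = -39 + 19*4 = 37
The first 5 terms are: [-39, -20, -1, 18, 37]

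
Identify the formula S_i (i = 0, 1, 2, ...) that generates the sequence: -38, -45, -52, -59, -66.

Check differences: -45 - -38 = -7
-52 - -45 = -7
Common difference d = -7.
First term a = -38.
Formula: S_i = -38 - 7*i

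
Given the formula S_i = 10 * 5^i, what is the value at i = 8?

S_8 = 10 * 5^8 = 10 * 390625 = 3906250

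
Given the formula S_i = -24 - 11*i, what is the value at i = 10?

S_10 = -24 + -11*10 = -24 + -110 = -134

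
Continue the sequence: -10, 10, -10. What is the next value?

Ratios: 10 / -10 = -1.0
This is a geometric sequence with common ratio r = -1.
Next term = -10 * -1 = 10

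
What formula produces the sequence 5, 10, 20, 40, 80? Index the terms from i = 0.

Check ratios: 10 / 5 = 2.0
Common ratio r = 2.
First term a = 5.
Formula: S_i = 5 * 2^i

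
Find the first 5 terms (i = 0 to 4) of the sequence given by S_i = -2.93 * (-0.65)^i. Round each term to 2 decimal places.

This is a geometric sequence.
i=0: S_0 = -2.93 * (-0.65)^0 = -2.93
i=1: S_1 = -2.93 * (-0.65)^1 ≈ 1.9
i=2: S_2 = -2.93 * (-0.65)^2 ≈ -1.24
i=3: S_3 = -2.93 * (-0.65)^3 ≈ 0.8
i=4: S_4 = -2.93 * (-0.65)^4 ≈ -0.52
The first 5 terms are: [-2.93, 1.9, -1.24, 0.8, -0.52]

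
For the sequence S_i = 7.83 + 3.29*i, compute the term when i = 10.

S_10 = 7.83 + 3.29*10 = 7.83 + 32.9 = 40.73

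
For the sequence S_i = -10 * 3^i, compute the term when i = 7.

S_7 = -10 * 3^7 = -10 * 2187 = -21870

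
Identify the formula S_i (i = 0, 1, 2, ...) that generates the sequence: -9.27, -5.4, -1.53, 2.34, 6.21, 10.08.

Check differences: -5.4 - -9.27 = 3.87
-1.53 - -5.4 = 3.87
Common difference d = 3.87.
First term a = -9.27.
Formula: S_i = -9.27 + 3.87*i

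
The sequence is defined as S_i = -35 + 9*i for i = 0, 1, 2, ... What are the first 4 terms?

This is an arithmetic sequence.
i=0: S_0 = -35 + 9*0 = -35
i=1: S_1 = -35 + 9*1 = -26
i=2: S_2 = -35 + 9*2 = -17
i=3: S_3 = -35 + 9*3 = -8
The first 4 terms are: [-35, -26, -17, -8]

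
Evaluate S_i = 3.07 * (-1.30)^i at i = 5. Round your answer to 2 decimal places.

S_5 = 3.07 * (-1.3)^5 ≈ 3.07 * -3.7129 ≈ -11.4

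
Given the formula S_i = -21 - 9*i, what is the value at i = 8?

S_8 = -21 + -9*8 = -21 + -72 = -93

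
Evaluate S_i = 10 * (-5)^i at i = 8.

S_8 = 10 * (-5)^8 = 10 * 390625 = 3906250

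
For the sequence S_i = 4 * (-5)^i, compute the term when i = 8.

S_8 = 4 * (-5)^8 = 4 * 390625 = 1562500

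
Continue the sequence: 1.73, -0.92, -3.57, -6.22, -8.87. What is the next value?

Differences: -0.92 - 1.73 = -2.65
This is an arithmetic sequence with common difference d = -2.65.
Next term = -8.87 + -2.65 = -11.52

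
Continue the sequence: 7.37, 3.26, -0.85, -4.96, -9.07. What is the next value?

Differences: 3.26 - 7.37 = -4.11
This is an arithmetic sequence with common difference d = -4.11.
Next term = -9.07 + -4.11 = -13.18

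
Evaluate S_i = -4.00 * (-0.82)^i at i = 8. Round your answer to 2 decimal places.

S_8 = -4.0 * (-0.82)^8 ≈ -4.0 * 0.2044 ≈ -0.82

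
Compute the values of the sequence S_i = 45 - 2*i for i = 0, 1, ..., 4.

This is an arithmetic sequence.
i=0: S_0 = 45 + -2*0 = 45
i=1: S_1 = 45 + -2*1 = 43
i=2: S_2 = 45 + -2*2 = 41
i=3: S_3 = 45 + -2*3 = 39
i=4: S_4 = 45 + -2*4 = 37
The first 5 terms are: [45, 43, 41, 39, 37]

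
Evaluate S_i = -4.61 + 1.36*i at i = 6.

S_6 = -4.61 + 1.36*6 = -4.61 + 8.16 = 3.55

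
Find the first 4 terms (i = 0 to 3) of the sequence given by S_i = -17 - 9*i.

This is an arithmetic sequence.
i=0: S_0 = -17 + -9*0 = -17
i=1: S_1 = -17 + -9*1 = -26
i=2: S_2 = -17 + -9*2 = -35
i=3: S_3 = -17 + -9*3 = -44
The first 4 terms are: [-17, -26, -35, -44]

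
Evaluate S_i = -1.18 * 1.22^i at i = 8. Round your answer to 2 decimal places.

S_8 = -1.18 * 1.22^8 ≈ -1.18 * 4.9077 ≈ -5.79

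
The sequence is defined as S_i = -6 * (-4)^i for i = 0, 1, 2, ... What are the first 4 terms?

This is a geometric sequence.
i=0: S_0 = -6 * (-4)^0 = -6
i=1: S_1 = -6 * (-4)^1 = 24
i=2: S_2 = -6 * (-4)^2 = -96
i=3: S_3 = -6 * (-4)^3 = 384
The first 4 terms are: [-6, 24, -96, 384]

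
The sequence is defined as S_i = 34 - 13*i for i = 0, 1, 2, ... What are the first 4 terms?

This is an arithmetic sequence.
i=0: S_0 = 34 + -13*0 = 34
i=1: S_1 = 34 + -13*1 = 21
i=2: S_2 = 34 + -13*2 = 8
i=3: S_3 = 34 + -13*3 = -5
The first 4 terms are: [34, 21, 8, -5]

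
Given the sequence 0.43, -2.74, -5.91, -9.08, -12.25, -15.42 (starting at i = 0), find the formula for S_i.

Check differences: -2.74 - 0.43 = -3.17
-5.91 - -2.74 = -3.17
Common difference d = -3.17.
First term a = 0.43.
Formula: S_i = 0.43 - 3.17*i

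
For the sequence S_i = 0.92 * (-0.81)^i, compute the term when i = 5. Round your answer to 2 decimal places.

S_5 = 0.92 * (-0.81)^5 ≈ 0.92 * -0.3487 ≈ -0.32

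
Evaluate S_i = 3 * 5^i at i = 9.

S_9 = 3 * 5^9 = 3 * 1953125 = 5859375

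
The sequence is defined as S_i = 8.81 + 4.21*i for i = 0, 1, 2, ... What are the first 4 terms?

This is an arithmetic sequence.
i=0: S_0 = 8.81 + 4.21*0 = 8.81
i=1: S_1 = 8.81 + 4.21*1 = 13.02
i=2: S_2 = 8.81 + 4.21*2 = 17.23
i=3: S_3 = 8.81 + 4.21*3 = 21.44
The first 4 terms are: [8.81, 13.02, 17.23, 21.44]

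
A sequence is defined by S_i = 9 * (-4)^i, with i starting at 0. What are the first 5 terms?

This is a geometric sequence.
i=0: S_0 = 9 * (-4)^0 = 9
i=1: S_1 = 9 * (-4)^1 = -36
i=2: S_2 = 9 * (-4)^2 = 144
i=3: S_3 = 9 * (-4)^3 = -576
i=4: S_4 = 9 * (-4)^4 = 2304
The first 5 terms are: [9, -36, 144, -576, 2304]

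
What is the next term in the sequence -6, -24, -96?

Ratios: -24 / -6 = 4.0
This is a geometric sequence with common ratio r = 4.
Next term = -96 * 4 = -384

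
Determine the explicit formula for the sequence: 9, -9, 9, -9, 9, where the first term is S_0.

Check ratios: -9 / 9 = -1.0
Common ratio r = -1.
First term a = 9.
Formula: S_i = 9 * (-1)^i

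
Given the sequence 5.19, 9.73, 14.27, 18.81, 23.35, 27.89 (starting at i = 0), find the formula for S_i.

Check differences: 9.73 - 5.19 = 4.54
14.27 - 9.73 = 4.54
Common difference d = 4.54.
First term a = 5.19.
Formula: S_i = 5.19 + 4.54*i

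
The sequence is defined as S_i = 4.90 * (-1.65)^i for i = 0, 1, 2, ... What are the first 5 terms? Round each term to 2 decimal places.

This is a geometric sequence.
i=0: S_0 = 4.9 * (-1.65)^0 = 4.9
i=1: S_1 = 4.9 * (-1.65)^1 ≈ -8.09
i=2: S_2 = 4.9 * (-1.65)^2 ≈ 13.34
i=3: S_3 = 4.9 * (-1.65)^3 ≈ -22.01
i=4: S_4 = 4.9 * (-1.65)^4 ≈ 36.32
The first 5 terms are: [4.9, -8.09, 13.34, -22.01, 36.32]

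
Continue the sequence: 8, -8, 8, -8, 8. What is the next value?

Ratios: -8 / 8 = -1.0
This is a geometric sequence with common ratio r = -1.
Next term = 8 * -1 = -8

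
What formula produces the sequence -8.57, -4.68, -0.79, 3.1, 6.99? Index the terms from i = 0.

Check differences: -4.68 - -8.57 = 3.89
-0.79 - -4.68 = 3.89
Common difference d = 3.89.
First term a = -8.57.
Formula: S_i = -8.57 + 3.89*i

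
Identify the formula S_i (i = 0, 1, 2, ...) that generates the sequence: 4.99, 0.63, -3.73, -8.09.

Check differences: 0.63 - 4.99 = -4.36
-3.73 - 0.63 = -4.36
Common difference d = -4.36.
First term a = 4.99.
Formula: S_i = 4.99 - 4.36*i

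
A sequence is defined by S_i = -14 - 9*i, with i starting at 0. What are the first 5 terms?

This is an arithmetic sequence.
i=0: S_0 = -14 + -9*0 = -14
i=1: S_1 = -14 + -9*1 = -23
i=2: S_2 = -14 + -9*2 = -32
i=3: S_3 = -14 + -9*3 = -41
i=4: S_4 = -14 + -9*4 = -50
The first 5 terms are: [-14, -23, -32, -41, -50]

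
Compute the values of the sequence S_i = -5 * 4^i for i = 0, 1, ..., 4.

This is a geometric sequence.
i=0: S_0 = -5 * 4^0 = -5
i=1: S_1 = -5 * 4^1 = -20
i=2: S_2 = -5 * 4^2 = -80
i=3: S_3 = -5 * 4^3 = -320
i=4: S_4 = -5 * 4^4 = -1280
The first 5 terms are: [-5, -20, -80, -320, -1280]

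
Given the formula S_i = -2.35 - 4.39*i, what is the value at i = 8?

S_8 = -2.35 + -4.39*8 = -2.35 + -35.12 = -37.47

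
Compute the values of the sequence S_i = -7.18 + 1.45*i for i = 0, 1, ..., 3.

This is an arithmetic sequence.
i=0: S_0 = -7.18 + 1.45*0 = -7.18
i=1: S_1 = -7.18 + 1.45*1 = -5.73
i=2: S_2 = -7.18 + 1.45*2 = -4.28
i=3: S_3 = -7.18 + 1.45*3 = -2.83
The first 4 terms are: [-7.18, -5.73, -4.28, -2.83]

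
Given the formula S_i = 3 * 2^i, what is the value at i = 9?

S_9 = 3 * 2^9 = 3 * 512 = 1536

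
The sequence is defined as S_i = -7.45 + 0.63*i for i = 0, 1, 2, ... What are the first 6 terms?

This is an arithmetic sequence.
i=0: S_0 = -7.45 + 0.63*0 = -7.45
i=1: S_1 = -7.45 + 0.63*1 = -6.82
i=2: S_2 = -7.45 + 0.63*2 = -6.19
i=3: S_3 = -7.45 + 0.63*3 = -5.56
i=4: S_4 = -7.45 + 0.63*4 = -4.93
i=5: S_5 = -7.45 + 0.63*5 = -4.3
The first 6 terms are: [-7.45, -6.82, -6.19, -5.56, -4.93, -4.3]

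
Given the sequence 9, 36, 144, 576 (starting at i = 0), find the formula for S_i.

Check ratios: 36 / 9 = 4.0
Common ratio r = 4.
First term a = 9.
Formula: S_i = 9 * 4^i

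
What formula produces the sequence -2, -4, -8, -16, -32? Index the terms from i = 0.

Check ratios: -4 / -2 = 2.0
Common ratio r = 2.
First term a = -2.
Formula: S_i = -2 * 2^i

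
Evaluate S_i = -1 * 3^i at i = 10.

S_10 = -1 * 3^10 = -1 * 59049 = -59049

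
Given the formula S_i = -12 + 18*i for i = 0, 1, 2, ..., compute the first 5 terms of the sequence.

This is an arithmetic sequence.
i=0: S_0 = -12 + 18*0 = -12
i=1: S_1 = -12 + 18*1 = 6
i=2: S_2 = -12 + 18*2 = 24
i=3: S_3 = -12 + 18*3 = 42
i=4: S_4 = -12 + 18*4 = 60
The first 5 terms are: [-12, 6, 24, 42, 60]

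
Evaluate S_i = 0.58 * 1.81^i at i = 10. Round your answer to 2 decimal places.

S_10 = 0.58 * 1.81^10 ≈ 0.58 * 377.386 ≈ 218.88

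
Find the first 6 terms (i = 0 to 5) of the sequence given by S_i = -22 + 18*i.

This is an arithmetic sequence.
i=0: S_0 = -22 + 18*0 = -22
i=1: S_1 = -22 + 18*1 = -4
i=2: S_2 = -22 + 18*2 = 14
i=3: S_3 = -22 + 18*3 = 32
i=4: S_4 = -22 + 18*4 = 50
i=5: S_5 = -22 + 18*5 = 68
The first 6 terms are: [-22, -4, 14, 32, 50, 68]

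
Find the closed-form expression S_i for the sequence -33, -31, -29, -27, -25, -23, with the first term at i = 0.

Check differences: -31 - -33 = 2
-29 - -31 = 2
Common difference d = 2.
First term a = -33.
Formula: S_i = -33 + 2*i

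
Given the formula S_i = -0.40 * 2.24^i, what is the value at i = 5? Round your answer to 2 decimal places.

S_5 = -0.4 * 2.24^5 ≈ -0.4 * 56.3949 ≈ -22.56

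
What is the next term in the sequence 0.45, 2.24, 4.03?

Differences: 2.24 - 0.45 = 1.79
This is an arithmetic sequence with common difference d = 1.79.
Next term = 4.03 + 1.79 = 5.82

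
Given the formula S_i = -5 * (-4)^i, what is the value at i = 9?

S_9 = -5 * (-4)^9 = -5 * -262144 = 1310720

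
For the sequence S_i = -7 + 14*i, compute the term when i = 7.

S_7 = -7 + 14*7 = -7 + 98 = 91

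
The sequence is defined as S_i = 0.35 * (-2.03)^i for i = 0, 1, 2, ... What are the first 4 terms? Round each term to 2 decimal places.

This is a geometric sequence.
i=0: S_0 = 0.35 * (-2.03)^0 = 0.35
i=1: S_1 = 0.35 * (-2.03)^1 ≈ -0.71
i=2: S_2 = 0.35 * (-2.03)^2 ≈ 1.44
i=3: S_3 = 0.35 * (-2.03)^3 ≈ -2.93
The first 4 terms are: [0.35, -0.71, 1.44, -2.93]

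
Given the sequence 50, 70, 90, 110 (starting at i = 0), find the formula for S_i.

Check differences: 70 - 50 = 20
90 - 70 = 20
Common difference d = 20.
First term a = 50.
Formula: S_i = 50 + 20*i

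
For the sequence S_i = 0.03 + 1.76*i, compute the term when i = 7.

S_7 = 0.03 + 1.76*7 = 0.03 + 12.32 = 12.35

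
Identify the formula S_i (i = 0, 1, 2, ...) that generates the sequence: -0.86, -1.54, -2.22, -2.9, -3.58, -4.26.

Check differences: -1.54 - -0.86 = -0.68
-2.22 - -1.54 = -0.68
Common difference d = -0.68.
First term a = -0.86.
Formula: S_i = -0.86 - 0.68*i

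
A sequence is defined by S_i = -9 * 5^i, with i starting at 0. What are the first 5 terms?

This is a geometric sequence.
i=0: S_0 = -9 * 5^0 = -9
i=1: S_1 = -9 * 5^1 = -45
i=2: S_2 = -9 * 5^2 = -225
i=3: S_3 = -9 * 5^3 = -1125
i=4: S_4 = -9 * 5^4 = -5625
The first 5 terms are: [-9, -45, -225, -1125, -5625]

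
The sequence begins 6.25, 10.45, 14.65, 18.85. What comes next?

Differences: 10.45 - 6.25 = 4.2
This is an arithmetic sequence with common difference d = 4.2.
Next term = 18.85 + 4.2 = 23.05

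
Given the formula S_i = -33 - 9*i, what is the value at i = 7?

S_7 = -33 + -9*7 = -33 + -63 = -96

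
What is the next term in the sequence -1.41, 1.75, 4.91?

Differences: 1.75 - -1.41 = 3.16
This is an arithmetic sequence with common difference d = 3.16.
Next term = 4.91 + 3.16 = 8.07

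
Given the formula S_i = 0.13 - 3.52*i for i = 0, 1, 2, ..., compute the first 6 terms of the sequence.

This is an arithmetic sequence.
i=0: S_0 = 0.13 + -3.52*0 = 0.13
i=1: S_1 = 0.13 + -3.52*1 = -3.39
i=2: S_2 = 0.13 + -3.52*2 = -6.91
i=3: S_3 = 0.13 + -3.52*3 = -10.43
i=4: S_4 = 0.13 + -3.52*4 = -13.95
i=5: S_5 = 0.13 + -3.52*5 = -17.47
The first 6 terms are: [0.13, -3.39, -6.91, -10.43, -13.95, -17.47]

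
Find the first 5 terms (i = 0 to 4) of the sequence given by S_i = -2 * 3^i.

This is a geometric sequence.
i=0: S_0 = -2 * 3^0 = -2
i=1: S_1 = -2 * 3^1 = -6
i=2: S_2 = -2 * 3^2 = -18
i=3: S_3 = -2 * 3^3 = -54
i=4: S_4 = -2 * 3^4 = -162
The first 5 terms are: [-2, -6, -18, -54, -162]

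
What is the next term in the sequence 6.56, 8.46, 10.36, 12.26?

Differences: 8.46 - 6.56 = 1.9
This is an arithmetic sequence with common difference d = 1.9.
Next term = 12.26 + 1.9 = 14.16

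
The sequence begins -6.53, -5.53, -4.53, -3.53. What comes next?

Differences: -5.53 - -6.53 = 1.0
This is an arithmetic sequence with common difference d = 1.0.
Next term = -3.53 + 1.0 = -2.53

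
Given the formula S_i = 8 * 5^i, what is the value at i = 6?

S_6 = 8 * 5^6 = 8 * 15625 = 125000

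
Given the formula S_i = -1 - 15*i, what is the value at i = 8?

S_8 = -1 + -15*8 = -1 + -120 = -121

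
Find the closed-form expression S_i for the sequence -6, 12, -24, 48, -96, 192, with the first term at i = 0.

Check ratios: 12 / -6 = -2.0
Common ratio r = -2.
First term a = -6.
Formula: S_i = -6 * (-2)^i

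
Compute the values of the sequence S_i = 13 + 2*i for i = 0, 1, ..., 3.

This is an arithmetic sequence.
i=0: S_0 = 13 + 2*0 = 13
i=1: S_1 = 13 + 2*1 = 15
i=2: S_2 = 13 + 2*2 = 17
i=3: S_3 = 13 + 2*3 = 19
The first 4 terms are: [13, 15, 17, 19]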